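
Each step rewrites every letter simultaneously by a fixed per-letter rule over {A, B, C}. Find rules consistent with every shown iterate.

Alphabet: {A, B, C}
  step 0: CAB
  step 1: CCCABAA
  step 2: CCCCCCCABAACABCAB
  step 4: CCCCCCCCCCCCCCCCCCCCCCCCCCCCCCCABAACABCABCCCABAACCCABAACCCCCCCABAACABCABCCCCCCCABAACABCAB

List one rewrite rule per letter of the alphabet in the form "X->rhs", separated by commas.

  step 1 ⇒ step 2: CCCABAA ⇒ CC·CC·CC·CAB·AA·CAB·CAB
    A ↦ CAB
    B ↦ AA
    C ↦ CC

A->CAB, B->AA, C->CC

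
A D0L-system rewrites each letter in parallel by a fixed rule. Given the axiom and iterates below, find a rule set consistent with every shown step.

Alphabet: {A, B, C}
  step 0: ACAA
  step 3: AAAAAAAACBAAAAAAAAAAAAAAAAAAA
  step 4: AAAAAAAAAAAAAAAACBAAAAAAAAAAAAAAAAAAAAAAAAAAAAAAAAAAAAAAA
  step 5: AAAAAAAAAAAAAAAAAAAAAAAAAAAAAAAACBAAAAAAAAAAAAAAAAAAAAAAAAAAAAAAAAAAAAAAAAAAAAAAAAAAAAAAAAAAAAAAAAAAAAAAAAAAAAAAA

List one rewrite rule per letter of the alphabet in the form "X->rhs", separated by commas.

A->AA, B->A, C->CB

  step 4 ⇒ step 5: AAAAAAAAAAAAAAAACBAAAAAAAAAAAAAAAAAAAAAAAAAAAAAAAAAAAAAAA ⇒ AA·AA·AA·AA·AA·AA·AA·AA·AA·AA·AA·AA·AA·AA·AA·AA·CB·A·AA·AA·AA·AA·AA·AA·AA·AA·AA·AA·AA·AA·AA·AA·AA·AA·AA·AA·AA·AA·AA·AA·AA·AA·AA·AA·AA·AA·AA·AA·AA·AA·AA·AA·AA·AA·AA·AA·AA
    A ↦ AA
    B ↦ A
    C ↦ CB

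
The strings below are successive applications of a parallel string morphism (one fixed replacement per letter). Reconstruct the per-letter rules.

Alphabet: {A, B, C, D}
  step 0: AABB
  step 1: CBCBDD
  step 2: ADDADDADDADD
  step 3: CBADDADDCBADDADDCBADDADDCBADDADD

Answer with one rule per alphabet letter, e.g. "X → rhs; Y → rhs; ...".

  step 2 ⇒ step 3: ADDADDADDADD ⇒ CB·ADD·ADD·CB·ADD·ADD·CB·ADD·ADD·CB·ADD·ADD
    A ↦ CB
    D ↦ ADD
  step 0 ⇒ step 1: AABB ⇒ CB·CB·D·D
    B ↦ D
  step 1 ⇒ step 2: CBCBDD ⇒ AD·D·AD·D·ADD·ADD
    C ↦ AD

A->CB, B->D, C->AD, D->ADD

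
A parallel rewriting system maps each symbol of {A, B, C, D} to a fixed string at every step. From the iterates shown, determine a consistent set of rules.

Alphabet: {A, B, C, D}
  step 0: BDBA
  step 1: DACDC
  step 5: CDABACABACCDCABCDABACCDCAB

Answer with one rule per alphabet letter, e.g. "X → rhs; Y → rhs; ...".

  step 0 ⇒ step 1: BDBA ⇒ D·AC·D·C
    A ↦ C
    B ↦ D
    D ↦ AC
    C ↦ AB  (constrained at step 1)

A->C, B->D, C->AB, D->AC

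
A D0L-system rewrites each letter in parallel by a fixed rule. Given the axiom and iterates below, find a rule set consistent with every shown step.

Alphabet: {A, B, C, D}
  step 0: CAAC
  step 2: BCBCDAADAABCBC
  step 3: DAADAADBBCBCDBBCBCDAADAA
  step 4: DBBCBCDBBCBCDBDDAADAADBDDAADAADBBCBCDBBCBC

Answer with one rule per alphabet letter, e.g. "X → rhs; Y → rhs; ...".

A->BC, B->D, C->AA, D->DB

  step 3 ⇒ step 4: DAADAADBBCBCDBBCBCDAADAA ⇒ DB·BC·BC·DB·BC·BC·DB·D·D·AA·D·AA·DB·D·D·AA·D·AA·DB·BC·BC·DB·BC·BC
    A ↦ BC
    B ↦ D
    C ↦ AA
    D ↦ DB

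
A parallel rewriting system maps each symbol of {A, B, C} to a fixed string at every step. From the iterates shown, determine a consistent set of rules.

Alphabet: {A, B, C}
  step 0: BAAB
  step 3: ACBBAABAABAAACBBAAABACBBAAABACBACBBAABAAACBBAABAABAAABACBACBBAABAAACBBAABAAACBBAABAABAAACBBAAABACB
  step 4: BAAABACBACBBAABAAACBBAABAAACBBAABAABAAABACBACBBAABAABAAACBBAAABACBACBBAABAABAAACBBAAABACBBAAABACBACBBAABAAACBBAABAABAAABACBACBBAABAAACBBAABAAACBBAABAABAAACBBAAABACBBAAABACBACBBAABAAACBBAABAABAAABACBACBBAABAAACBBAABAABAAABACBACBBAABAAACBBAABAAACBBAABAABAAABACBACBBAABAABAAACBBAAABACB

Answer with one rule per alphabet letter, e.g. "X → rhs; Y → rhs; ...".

A->BAA, B->ACB, C->AB

  step 3 ⇒ step 4: ACBBAABAABAAACBBAAABACBBAAABACBACBBAABAAACBBAABAABAAABACBACBBAABAAACBBAABAAACBBAABAABAAACBBAAABACB ⇒ BAA·AB·ACB·ACB·BAA·BAA·ACB·BAA·BAA·ACB·BAA·BAA·BAA·AB·ACB·ACB·BAA·BAA·BAA·ACB·BAA·AB·ACB·ACB·BAA·BAA·BAA·ACB·BAA·AB·ACB·BAA·AB·ACB·ACB·BAA·BAA·ACB·BAA·BAA·BAA·AB·ACB·ACB·BAA·BAA·ACB·BAA·BAA·ACB·BAA·BAA·BAA·ACB·BAA·AB·ACB·BAA·AB·ACB·ACB·BAA·BAA·ACB·BAA·BAA·BAA·AB·ACB·ACB·BAA·BAA·ACB·BAA·BAA·BAA·AB·ACB·ACB·BAA·BAA·ACB·BAA·BAA·ACB·BAA·BAA·BAA·AB·ACB·ACB·BAA·BAA·BAA·ACB·BAA·AB·ACB
    A ↦ BAA
    B ↦ ACB
    C ↦ AB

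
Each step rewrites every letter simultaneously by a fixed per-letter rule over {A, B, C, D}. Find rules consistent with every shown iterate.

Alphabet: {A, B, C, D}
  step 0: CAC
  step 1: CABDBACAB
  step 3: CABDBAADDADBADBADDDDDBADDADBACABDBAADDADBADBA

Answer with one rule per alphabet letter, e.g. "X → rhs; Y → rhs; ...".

  step 0 ⇒ step 1: CAC ⇒ CAB·DBA·CAB
    A ↦ DBA
    C ↦ CAB
    B ↦ A  (constrained at step 1)
    D ↦ DD  (constrained at step 1)

A->DBA, B->A, C->CAB, D->DD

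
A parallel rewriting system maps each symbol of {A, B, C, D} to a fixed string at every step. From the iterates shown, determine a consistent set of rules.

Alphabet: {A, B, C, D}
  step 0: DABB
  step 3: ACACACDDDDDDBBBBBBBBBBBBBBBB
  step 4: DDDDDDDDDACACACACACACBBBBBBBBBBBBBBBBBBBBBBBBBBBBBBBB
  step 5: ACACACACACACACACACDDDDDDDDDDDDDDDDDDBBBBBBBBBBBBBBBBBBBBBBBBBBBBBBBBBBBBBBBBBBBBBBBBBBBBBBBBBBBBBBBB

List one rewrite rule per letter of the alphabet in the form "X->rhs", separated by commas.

  step 4 ⇒ step 5: DDDDDDDDDACACACACACACBBBBBBBBBBBBBBBBBBBBBBBBBBBBBBBB ⇒ AC·AC·AC·AC·AC·AC·AC·AC·AC·DD·D·DD·D·DD·D·DD·D·DD·D·DD·D·BB·BB·BB·BB·BB·BB·BB·BB·BB·BB·BB·BB·BB·BB·BB·BB·BB·BB·BB·BB·BB·BB·BB·BB·BB·BB·BB·BB·BB·BB·BB·BB
    A ↦ DD
    B ↦ BB
    C ↦ D
    D ↦ AC

A->DD, B->BB, C->D, D->AC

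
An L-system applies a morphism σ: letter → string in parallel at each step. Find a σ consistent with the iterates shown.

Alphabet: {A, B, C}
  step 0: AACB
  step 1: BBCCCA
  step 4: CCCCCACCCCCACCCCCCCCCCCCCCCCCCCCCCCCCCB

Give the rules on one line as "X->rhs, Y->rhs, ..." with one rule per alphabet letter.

  step 0 ⇒ step 1: AACB ⇒ B·B·CC·CA
    A ↦ B
    B ↦ CA
    C ↦ CC

A->B, B->CA, C->CC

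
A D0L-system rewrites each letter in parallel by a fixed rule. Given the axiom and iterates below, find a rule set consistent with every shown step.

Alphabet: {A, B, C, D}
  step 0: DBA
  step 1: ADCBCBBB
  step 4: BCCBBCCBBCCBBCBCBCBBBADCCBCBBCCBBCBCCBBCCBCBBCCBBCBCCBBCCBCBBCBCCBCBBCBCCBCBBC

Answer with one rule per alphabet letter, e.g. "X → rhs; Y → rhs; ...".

  step 0 ⇒ step 1: DBA ⇒ ADC·BC·BBB
    A ↦ BBB
    B ↦ BC
    D ↦ ADC
    C ↦ CB  (constrained at step 1)

A->BBB, B->BC, C->CB, D->ADC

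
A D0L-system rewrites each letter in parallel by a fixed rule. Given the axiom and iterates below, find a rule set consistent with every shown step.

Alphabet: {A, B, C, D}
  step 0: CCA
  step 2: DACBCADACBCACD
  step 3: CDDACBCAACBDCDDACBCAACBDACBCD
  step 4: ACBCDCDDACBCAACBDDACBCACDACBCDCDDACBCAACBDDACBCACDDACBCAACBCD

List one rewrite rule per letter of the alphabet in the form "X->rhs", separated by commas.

  step 3 ⇒ step 4: CDDACBCAACBDCDDACBCAACBDACBCD ⇒ ACB·CD·CD·D·ACB·CA·ACB·D·D·ACB·CA·CD·ACB·CD·CD·D·ACB·CA·ACB·D·D·ACB·CA·CD·D·ACB·CA·ACB·CD
    A ↦ D
    B ↦ CA
    C ↦ ACB
    D ↦ CD

A->D, B->CA, C->ACB, D->CD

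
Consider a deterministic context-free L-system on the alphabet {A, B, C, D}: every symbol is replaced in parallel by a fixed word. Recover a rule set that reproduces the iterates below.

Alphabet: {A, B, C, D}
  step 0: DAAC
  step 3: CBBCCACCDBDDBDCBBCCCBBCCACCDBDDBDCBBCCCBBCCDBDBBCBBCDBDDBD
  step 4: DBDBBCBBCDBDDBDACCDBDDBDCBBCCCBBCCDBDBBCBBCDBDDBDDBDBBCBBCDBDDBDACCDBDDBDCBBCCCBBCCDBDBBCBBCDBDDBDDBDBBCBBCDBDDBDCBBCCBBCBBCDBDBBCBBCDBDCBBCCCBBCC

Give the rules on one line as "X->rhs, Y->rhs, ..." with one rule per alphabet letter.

A->ACC, B->BBC, C->DBD, D->C

  step 3 ⇒ step 4: CBBCCACCDBDDBDCBBCCCBBCCACCDBDDBDCBBCCCBBCCDBDBBCBBCDBDDBD ⇒ DBD·BBC·BBC·DBD·DBD·ACC·DBD·DBD·C·BBC·C·C·BBC·C·DBD·BBC·BBC·DBD·DBD·DBD·BBC·BBC·DBD·DBD·ACC·DBD·DBD·C·BBC·C·C·BBC·C·DBD·BBC·BBC·DBD·DBD·DBD·BBC·BBC·DBD·DBD·C·BBC·C·BBC·BBC·DBD·BBC·BBC·DBD·C·BBC·C·C·BBC·C
    A ↦ ACC
    B ↦ BBC
    C ↦ DBD
    D ↦ C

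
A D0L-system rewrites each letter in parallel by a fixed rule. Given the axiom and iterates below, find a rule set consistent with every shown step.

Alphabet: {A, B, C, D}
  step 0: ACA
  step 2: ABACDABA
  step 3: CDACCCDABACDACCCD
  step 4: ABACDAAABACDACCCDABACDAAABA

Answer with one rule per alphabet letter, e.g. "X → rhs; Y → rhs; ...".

  step 3 ⇒ step 4: CDACCCDABACDACCCD ⇒ A·BA·CD·A·A·A·BA·CD·ACC·CD·A·BA·CD·A·A·A·BA
    A ↦ CD
    B ↦ ACC
    C ↦ A
    D ↦ BA

A->CD, B->ACC, C->A, D->BA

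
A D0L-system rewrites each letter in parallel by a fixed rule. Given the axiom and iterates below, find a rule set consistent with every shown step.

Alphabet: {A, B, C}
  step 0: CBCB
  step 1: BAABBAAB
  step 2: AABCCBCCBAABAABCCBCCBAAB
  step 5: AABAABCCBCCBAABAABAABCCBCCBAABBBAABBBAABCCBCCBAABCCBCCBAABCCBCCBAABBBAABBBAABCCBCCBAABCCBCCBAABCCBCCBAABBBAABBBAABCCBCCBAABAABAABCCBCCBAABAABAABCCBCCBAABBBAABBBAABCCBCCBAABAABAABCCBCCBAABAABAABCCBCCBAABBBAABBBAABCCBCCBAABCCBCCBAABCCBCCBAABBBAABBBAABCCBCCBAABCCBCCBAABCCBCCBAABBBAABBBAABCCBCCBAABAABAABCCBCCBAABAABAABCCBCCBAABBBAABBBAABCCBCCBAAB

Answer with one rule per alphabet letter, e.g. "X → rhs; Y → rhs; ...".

  step 1 ⇒ step 2: BAABBAAB ⇒ AAB·CCB·CCB·AAB·AAB·CCB·CCB·AAB
    A ↦ CCB
    B ↦ AAB
  step 0 ⇒ step 1: CBCB ⇒ B·AAB·B·AAB
    C ↦ B

A->CCB, B->AAB, C->B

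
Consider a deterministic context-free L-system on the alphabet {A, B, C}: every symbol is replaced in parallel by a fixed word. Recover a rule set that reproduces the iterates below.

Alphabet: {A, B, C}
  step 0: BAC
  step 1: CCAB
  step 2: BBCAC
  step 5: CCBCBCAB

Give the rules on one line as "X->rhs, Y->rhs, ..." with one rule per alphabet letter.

  step 1 ⇒ step 2: CCAB ⇒ B·B·CA·C
    A ↦ CA
    B ↦ C
    C ↦ B

A->CA, B->C, C->B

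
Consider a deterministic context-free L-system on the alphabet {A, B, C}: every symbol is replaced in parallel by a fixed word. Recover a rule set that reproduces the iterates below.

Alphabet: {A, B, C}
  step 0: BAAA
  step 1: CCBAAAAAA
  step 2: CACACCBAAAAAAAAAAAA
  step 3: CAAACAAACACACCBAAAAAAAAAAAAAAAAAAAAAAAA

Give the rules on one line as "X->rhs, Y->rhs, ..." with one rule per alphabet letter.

  step 2 ⇒ step 3: CACACCBAAAAAAAAAAAA ⇒ CA·AA·CA·AA·CA·CA·CCB·AA·AA·AA·AA·AA·AA·AA·AA·AA·AA·AA·AA
    A ↦ AA
    B ↦ CCB
    C ↦ CA

A->AA, B->CCB, C->CA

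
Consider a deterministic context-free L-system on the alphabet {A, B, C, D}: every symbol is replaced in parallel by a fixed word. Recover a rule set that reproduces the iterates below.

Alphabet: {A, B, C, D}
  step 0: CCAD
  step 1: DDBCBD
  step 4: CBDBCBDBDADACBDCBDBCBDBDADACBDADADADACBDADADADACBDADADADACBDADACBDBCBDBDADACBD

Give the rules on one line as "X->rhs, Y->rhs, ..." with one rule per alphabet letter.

A->B, B->ADA, C->D, D->CBD

  step 0 ⇒ step 1: CCAD ⇒ D·D·B·CBD
    A ↦ B
    C ↦ D
    D ↦ CBD
    B ↦ ADA  (constrained at step 1)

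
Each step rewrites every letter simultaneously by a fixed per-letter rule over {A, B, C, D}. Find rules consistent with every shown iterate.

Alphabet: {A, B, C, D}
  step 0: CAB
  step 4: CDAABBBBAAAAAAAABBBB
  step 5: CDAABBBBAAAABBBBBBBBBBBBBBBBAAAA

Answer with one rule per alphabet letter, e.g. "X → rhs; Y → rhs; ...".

  step 4 ⇒ step 5: CDAABBBBAAAAAAAABBBB ⇒ CD·AA·BB·BB·A·A·A·A·BB·BB·BB·BB·BB·BB·BB·BB·A·A·A·A
    A ↦ BB
    B ↦ A
    C ↦ CD
    D ↦ AA

A->BB, B->A, C->CD, D->AA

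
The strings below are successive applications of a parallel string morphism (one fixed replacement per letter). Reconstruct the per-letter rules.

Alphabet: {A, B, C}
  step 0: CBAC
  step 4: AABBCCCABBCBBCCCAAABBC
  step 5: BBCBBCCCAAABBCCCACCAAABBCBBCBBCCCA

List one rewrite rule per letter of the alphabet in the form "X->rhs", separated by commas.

  step 4 ⇒ step 5: AABBCCCABBCBBCCCAAABBC ⇒ BBC·BBC·C·C·A·A·A·BBC·C·C·A·C·C·A·A·A·BBC·BBC·BBC·C·C·A
    A ↦ BBC
    B ↦ C
    C ↦ A

A->BBC, B->C, C->A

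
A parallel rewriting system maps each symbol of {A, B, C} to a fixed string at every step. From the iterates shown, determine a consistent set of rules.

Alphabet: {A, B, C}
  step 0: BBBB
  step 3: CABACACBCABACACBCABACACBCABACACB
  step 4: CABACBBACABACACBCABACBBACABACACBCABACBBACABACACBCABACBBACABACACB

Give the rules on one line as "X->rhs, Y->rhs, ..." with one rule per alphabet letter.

A->BA, B->CB, C->CA

  step 3 ⇒ step 4: CABACACBCABACACBCABACACBCABACACB ⇒ CA·BA·CB·BA·CA·BA·CA·CB·CA·BA·CB·BA·CA·BA·CA·CB·CA·BA·CB·BA·CA·BA·CA·CB·CA·BA·CB·BA·CA·BA·CA·CB
    A ↦ BA
    B ↦ CB
    C ↦ CA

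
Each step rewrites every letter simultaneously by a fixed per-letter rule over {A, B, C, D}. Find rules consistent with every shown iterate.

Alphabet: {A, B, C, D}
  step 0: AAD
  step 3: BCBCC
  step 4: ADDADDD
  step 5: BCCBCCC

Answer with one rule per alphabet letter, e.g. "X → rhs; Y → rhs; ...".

  step 4 ⇒ step 5: ADDADDD ⇒ B·C·C·B·C·C·C
    A ↦ B
    D ↦ C
  step 3 ⇒ step 4: BCBCC ⇒ AD·D·AD·D·D
    B ↦ AD
  step 3 ⇒ step 4: BCBCC ⇒ AD·D·AD·D·D
    C ↦ D

A->B, B->AD, C->D, D->C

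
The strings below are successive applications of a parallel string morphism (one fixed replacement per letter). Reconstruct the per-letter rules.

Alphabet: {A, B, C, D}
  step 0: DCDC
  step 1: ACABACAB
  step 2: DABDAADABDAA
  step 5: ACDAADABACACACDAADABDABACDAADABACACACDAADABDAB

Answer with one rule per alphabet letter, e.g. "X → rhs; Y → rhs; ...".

  step 1 ⇒ step 2: ACABACAB ⇒ D·AB·D·AA·D·AB·D·AA
    A ↦ D
    B ↦ AA
    C ↦ AB
  step 0 ⇒ step 1: DCDC ⇒ AC·AB·AC·AB
    D ↦ AC

A->D, B->AA, C->AB, D->AC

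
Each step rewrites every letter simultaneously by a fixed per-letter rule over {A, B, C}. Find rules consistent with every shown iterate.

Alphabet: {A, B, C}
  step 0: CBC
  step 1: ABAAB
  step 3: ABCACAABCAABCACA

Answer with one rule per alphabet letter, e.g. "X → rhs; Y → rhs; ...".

  step 0 ⇒ step 1: CBC ⇒ AB·A·AB
    B ↦ A
    C ↦ AB
    A ↦ CA  (constrained at step 1)

A->CA, B->A, C->AB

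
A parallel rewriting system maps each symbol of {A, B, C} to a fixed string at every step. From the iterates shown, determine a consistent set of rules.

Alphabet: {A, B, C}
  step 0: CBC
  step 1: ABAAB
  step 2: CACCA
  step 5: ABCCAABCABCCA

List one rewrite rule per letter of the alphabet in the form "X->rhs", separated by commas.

A->C, B->A, C->AB

  step 1 ⇒ step 2: ABAAB ⇒ C·A·C·C·A
    A ↦ C
    B ↦ A
  step 0 ⇒ step 1: CBC ⇒ AB·A·AB
    C ↦ AB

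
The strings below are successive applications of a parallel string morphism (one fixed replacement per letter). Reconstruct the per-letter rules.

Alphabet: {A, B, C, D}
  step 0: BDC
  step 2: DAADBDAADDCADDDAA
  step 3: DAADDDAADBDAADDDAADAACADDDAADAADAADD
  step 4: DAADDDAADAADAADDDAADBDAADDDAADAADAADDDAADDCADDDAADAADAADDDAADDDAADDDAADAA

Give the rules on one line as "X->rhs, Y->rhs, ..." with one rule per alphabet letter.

  step 3 ⇒ step 4: DAADDDAADBDAADDDAADAACADDDAADAADAADD ⇒ DAA·D·D·DAA·DAA·DAA·D·D·DAA·DB·DAA·D·D·DAA·DAA·DAA·D·D·DAA·D·D·CAD·D·DAA·DAA·DAA·D·D·DAA·D·D·DAA·D·D·DAA·DAA
    A ↦ D
    B ↦ DB
    C ↦ CAD
    D ↦ DAA

A->D, B->DB, C->CAD, D->DAA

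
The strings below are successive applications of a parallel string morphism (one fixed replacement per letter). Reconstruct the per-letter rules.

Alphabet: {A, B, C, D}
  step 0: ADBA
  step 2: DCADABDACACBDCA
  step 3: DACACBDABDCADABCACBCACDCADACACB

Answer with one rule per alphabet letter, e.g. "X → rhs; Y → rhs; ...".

A->B, B->DCA, C->CAC, D->DA

  step 2 ⇒ step 3: DCADABDACACBDCA ⇒ DA·CAC·B·DA·B·DCA·DA·B·CAC·B·CAC·DCA·DA·CAC·B
    A ↦ B
    B ↦ DCA
    C ↦ CAC
    D ↦ DA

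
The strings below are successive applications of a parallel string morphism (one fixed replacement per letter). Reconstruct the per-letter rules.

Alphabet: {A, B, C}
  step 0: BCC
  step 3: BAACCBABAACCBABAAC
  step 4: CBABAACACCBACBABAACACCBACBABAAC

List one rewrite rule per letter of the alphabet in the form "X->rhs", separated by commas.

A->BA, B->C, C->AC

  step 3 ⇒ step 4: BAACCBABAACCBABAAC ⇒ C·BA·BA·AC·AC·C·BA·C·BA·BA·AC·AC·C·BA·C·BA·BA·AC
    A ↦ BA
    B ↦ C
    C ↦ AC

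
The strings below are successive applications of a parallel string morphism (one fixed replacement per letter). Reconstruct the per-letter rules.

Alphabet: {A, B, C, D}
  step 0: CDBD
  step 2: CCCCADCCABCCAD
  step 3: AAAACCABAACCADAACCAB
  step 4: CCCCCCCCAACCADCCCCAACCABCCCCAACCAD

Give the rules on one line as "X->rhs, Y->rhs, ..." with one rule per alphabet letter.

  step 3 ⇒ step 4: AAAACCABAACCADAACCAB ⇒ CC·CC·CC·CC·A·A·CC·AD·CC·CC·A·A·CC·AB·CC·CC·A·A·CC·AD
    A ↦ CC
    B ↦ AD
    C ↦ A
    D ↦ AB

A->CC, B->AD, C->A, D->AB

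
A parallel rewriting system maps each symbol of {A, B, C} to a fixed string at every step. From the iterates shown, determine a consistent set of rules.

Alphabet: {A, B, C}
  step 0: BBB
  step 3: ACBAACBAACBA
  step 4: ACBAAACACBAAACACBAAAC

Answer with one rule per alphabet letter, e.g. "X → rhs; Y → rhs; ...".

A->AC, B->A, C->BA

  step 3 ⇒ step 4: ACBAACBAACBA ⇒ AC·BA·A·AC·AC·BA·A·AC·AC·BA·A·AC
    A ↦ AC
    B ↦ A
    C ↦ BA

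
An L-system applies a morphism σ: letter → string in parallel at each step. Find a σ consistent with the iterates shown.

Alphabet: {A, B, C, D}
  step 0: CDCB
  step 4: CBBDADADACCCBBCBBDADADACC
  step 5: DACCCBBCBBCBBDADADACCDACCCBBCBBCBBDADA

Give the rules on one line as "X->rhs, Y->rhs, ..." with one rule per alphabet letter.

A->B, B->C, C->DA, D->CB

  step 4 ⇒ step 5: CBBDADADACCCBBCBBDADADACC ⇒ DA·C·C·CB·B·CB·B·CB·B·DA·DA·DA·C·C·DA·C·C·CB·B·CB·B·CB·B·DA·DA
    A ↦ B
    B ↦ C
    C ↦ DA
    D ↦ CB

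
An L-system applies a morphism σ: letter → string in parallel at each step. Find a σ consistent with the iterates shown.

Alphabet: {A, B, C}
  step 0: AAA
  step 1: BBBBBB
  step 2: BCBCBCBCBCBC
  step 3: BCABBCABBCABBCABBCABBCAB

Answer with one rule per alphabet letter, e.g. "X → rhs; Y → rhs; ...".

  step 2 ⇒ step 3: BCBCBCBCBCBC ⇒ BC·AB·BC·AB·BC·AB·BC·AB·BC·AB·BC·AB
    B ↦ BC
    C ↦ AB
  step 0 ⇒ step 1: AAA ⇒ BB·BB·BB
    A ↦ BB

A->BB, B->BC, C->AB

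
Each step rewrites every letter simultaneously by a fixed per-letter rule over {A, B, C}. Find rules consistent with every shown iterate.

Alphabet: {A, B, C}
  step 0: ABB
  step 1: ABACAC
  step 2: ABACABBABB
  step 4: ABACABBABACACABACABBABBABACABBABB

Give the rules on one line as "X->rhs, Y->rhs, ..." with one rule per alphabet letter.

A->AB, B->AC, C->B

  step 1 ⇒ step 2: ABACAC ⇒ AB·AC·AB·B·AB·B
    A ↦ AB
    B ↦ AC
    C ↦ B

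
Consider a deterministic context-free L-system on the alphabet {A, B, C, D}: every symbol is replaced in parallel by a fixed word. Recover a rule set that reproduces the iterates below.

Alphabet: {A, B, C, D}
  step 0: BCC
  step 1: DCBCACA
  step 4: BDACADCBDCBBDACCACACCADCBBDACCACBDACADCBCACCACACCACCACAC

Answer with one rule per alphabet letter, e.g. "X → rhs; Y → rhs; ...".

  step 0 ⇒ step 1: BCC ⇒ DCB·CA·CA
    B ↦ DCB
    C ↦ CA
    A ↦ C  (constrained at step 1)
    D ↦ BDA  (constrained at step 1)

A->C, B->DCB, C->CA, D->BDA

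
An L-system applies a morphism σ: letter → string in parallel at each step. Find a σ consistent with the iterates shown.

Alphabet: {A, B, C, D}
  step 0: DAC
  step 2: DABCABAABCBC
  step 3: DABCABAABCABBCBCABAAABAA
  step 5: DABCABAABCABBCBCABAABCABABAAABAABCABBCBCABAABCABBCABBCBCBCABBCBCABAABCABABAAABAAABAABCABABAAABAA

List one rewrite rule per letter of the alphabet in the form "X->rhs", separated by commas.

A->BC, B->AB, C->AA, D->DA

  step 2 ⇒ step 3: DABCABAABCBC ⇒ DA·BC·AB·AA·BC·AB·BC·BC·AB·AA·AB·AA
    A ↦ BC
    B ↦ AB
    C ↦ AA
    D ↦ DA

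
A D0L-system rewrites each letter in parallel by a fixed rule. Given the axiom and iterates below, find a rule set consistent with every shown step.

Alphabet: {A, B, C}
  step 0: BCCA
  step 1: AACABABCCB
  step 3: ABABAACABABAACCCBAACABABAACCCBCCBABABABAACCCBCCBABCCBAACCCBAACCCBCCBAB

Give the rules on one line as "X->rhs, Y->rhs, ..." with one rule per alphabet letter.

  step 0 ⇒ step 1: BCCA ⇒ AAC·AB·AB·CCB
    A ↦ CCB
    B ↦ AAC
    C ↦ AB

A->CCB, B->AAC, C->AB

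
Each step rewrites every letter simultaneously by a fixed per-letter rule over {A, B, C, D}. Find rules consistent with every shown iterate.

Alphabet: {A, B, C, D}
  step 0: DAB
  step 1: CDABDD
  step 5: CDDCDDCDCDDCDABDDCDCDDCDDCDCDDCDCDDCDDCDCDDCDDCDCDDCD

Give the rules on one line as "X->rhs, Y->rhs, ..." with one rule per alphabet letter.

  step 0 ⇒ step 1: DAB ⇒ CD·ABD·D
    A ↦ ABD
    B ↦ D
    D ↦ CD
    C ↦ D  (constrained at step 1)

A->ABD, B->D, C->D, D->CD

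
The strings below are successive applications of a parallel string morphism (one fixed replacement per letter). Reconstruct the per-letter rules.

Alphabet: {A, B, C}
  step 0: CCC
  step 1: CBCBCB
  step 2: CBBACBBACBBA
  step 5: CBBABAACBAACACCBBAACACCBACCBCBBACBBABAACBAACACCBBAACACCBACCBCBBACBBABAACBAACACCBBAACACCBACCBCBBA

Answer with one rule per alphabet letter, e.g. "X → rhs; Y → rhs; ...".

  step 1 ⇒ step 2: CBCBCB ⇒ CB·BA·CB·BA·CB·BA
    B ↦ BA
    C ↦ CB
    A ↦ AC  (constrained at step 2)

A->AC, B->BA, C->CB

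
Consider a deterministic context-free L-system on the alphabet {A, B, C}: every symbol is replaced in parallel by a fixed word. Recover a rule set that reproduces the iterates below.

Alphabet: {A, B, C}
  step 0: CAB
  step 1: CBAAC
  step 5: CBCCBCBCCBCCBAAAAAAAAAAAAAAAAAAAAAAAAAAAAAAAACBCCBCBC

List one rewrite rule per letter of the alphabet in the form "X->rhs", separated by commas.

  step 0 ⇒ step 1: CAB ⇒ CB·AA·C
    A ↦ AA
    B ↦ C
    C ↦ CB

A->AA, B->C, C->CB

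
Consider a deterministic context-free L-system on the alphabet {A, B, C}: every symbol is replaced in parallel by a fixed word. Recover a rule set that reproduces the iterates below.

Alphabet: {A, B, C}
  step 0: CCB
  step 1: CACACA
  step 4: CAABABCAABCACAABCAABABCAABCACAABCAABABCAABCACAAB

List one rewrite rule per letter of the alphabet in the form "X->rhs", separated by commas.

  step 0 ⇒ step 1: CCB ⇒ CA·CA·CA
    B ↦ CA
    C ↦ CA
    A ↦ AB  (constrained at step 1)

A->AB, B->CA, C->CA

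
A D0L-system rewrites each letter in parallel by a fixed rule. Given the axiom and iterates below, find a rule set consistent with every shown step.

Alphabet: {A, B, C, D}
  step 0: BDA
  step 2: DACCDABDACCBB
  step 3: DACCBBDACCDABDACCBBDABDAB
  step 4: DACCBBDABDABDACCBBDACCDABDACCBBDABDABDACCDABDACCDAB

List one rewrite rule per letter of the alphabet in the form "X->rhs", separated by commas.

  step 3 ⇒ step 4: DACCBBDACCDABDACCBBDABDAB ⇒ DAC·C·B·B·DAB·DAB·DAC·C·B·B·DAC·C·DAB·DAC·C·B·B·DAB·DAB·DAC·C·DAB·DAC·C·DAB
    A ↦ C
    B ↦ DAB
    C ↦ B
    D ↦ DAC

A->C, B->DAB, C->B, D->DAC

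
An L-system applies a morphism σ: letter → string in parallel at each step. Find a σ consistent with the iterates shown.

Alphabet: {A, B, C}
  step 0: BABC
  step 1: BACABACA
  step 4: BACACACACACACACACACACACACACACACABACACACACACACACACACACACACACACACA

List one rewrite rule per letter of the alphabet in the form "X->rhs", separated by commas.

A->CA, B->BA, C->CA

  step 0 ⇒ step 1: BABC ⇒ BA·CA·BA·CA
    A ↦ CA
    B ↦ BA
    C ↦ CA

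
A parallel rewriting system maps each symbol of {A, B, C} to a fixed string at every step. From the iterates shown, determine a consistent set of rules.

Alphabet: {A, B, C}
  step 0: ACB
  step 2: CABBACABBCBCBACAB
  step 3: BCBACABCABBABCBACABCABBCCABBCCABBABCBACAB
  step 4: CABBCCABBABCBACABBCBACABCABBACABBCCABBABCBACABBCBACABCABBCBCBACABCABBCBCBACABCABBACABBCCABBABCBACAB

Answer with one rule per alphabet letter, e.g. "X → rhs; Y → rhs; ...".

A->BA, B->CAB, C->BC

  step 3 ⇒ step 4: BCBACABCABBABCBACABCABBCCABBCCABBABCBACAB ⇒ CAB·BC·CAB·BA·BC·BA·CAB·BC·BA·CAB·CAB·BA·CAB·BC·CAB·BA·BC·BA·CAB·BC·BA·CAB·CAB·BC·BC·BA·CAB·CAB·BC·BC·BA·CAB·CAB·BA·CAB·BC·CAB·BA·BC·BA·CAB
    A ↦ BA
    B ↦ CAB
    C ↦ BC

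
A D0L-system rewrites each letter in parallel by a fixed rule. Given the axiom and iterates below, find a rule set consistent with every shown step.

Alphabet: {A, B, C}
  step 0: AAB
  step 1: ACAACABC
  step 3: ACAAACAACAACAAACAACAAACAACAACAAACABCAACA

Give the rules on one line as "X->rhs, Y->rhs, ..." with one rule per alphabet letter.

A->ACA, B->BC, C->A

  step 0 ⇒ step 1: AAB ⇒ ACA·ACA·BC
    A ↦ ACA
    B ↦ BC
    C ↦ A  (constrained at step 1)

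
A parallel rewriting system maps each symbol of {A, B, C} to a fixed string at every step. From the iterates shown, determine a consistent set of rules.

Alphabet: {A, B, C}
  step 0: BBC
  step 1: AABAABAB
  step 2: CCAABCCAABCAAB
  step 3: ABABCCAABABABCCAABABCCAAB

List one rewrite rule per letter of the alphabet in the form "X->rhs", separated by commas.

A->C, B->AAB, C->AB

  step 2 ⇒ step 3: CCAABCCAABCAAB ⇒ AB·AB·C·C·AAB·AB·AB·C·C·AAB·AB·C·C·AAB
    A ↦ C
    B ↦ AAB
    C ↦ AB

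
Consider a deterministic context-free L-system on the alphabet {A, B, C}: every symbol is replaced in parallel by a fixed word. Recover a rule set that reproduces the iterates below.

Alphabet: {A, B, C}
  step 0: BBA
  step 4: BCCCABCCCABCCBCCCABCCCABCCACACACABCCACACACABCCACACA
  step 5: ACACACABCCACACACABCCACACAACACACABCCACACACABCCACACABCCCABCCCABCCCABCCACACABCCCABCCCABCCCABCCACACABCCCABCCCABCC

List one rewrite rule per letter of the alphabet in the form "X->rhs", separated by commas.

A->BCC, B->A, C->CA

  step 4 ⇒ step 5: BCCCABCCCABCCBCCCABCCCABCCACACACABCCACACACABCCACACA ⇒ A·CA·CA·CA·BCC·A·CA·CA·CA·BCC·A·CA·CA·A·CA·CA·CA·BCC·A·CA·CA·CA·BCC·A·CA·CA·BCC·CA·BCC·CA·BCC·CA·BCC·A·CA·CA·BCC·CA·BCC·CA·BCC·CA·BCC·A·CA·CA·BCC·CA·BCC·CA·BCC
    A ↦ BCC
    B ↦ A
    C ↦ CA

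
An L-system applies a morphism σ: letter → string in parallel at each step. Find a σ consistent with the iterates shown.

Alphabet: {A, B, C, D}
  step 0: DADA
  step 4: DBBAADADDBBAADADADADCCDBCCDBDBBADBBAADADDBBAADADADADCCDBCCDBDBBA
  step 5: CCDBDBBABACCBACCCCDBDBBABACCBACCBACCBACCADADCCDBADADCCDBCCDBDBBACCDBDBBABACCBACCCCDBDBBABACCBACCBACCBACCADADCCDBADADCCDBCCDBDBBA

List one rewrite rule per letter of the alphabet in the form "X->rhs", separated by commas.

A->BA, B->DB, C->AD, D->CC

  step 4 ⇒ step 5: DBBAADADDBBAADADADADCCDBCCDBDBBADBBAADADDBBAADADADADCCDBCCDBDBBA ⇒ CC·DB·DB·BA·BA·CC·BA·CC·CC·DB·DB·BA·BA·CC·BA·CC·BA·CC·BA·CC·AD·AD·CC·DB·AD·AD·CC·DB·CC·DB·DB·BA·CC·DB·DB·BA·BA·CC·BA·CC·CC·DB·DB·BA·BA·CC·BA·CC·BA·CC·BA·CC·AD·AD·CC·DB·AD·AD·CC·DB·CC·DB·DB·BA
    A ↦ BA
    B ↦ DB
    C ↦ AD
    D ↦ CC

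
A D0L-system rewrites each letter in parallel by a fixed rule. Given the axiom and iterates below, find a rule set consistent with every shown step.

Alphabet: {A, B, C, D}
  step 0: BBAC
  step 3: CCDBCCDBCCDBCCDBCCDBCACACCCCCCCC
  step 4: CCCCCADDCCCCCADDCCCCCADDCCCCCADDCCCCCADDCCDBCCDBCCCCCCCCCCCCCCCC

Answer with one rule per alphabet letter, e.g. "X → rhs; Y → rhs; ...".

A->DB, B->DD, C->CC, D->CA

  step 3 ⇒ step 4: CCDBCCDBCCDBCCDBCCDBCACACCCCCCCC ⇒ CC·CC·CA·DD·CC·CC·CA·DD·CC·CC·CA·DD·CC·CC·CA·DD·CC·CC·CA·DD·CC·DB·CC·DB·CC·CC·CC·CC·CC·CC·CC·CC
    A ↦ DB
    B ↦ DD
    C ↦ CC
    D ↦ CA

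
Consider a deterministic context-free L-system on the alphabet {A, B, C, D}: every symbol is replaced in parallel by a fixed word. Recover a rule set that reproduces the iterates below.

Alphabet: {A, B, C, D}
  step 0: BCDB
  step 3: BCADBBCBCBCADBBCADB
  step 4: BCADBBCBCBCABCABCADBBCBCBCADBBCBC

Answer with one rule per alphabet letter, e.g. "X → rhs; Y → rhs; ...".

A->DB, B->BC, C->A, D->BC

  step 3 ⇒ step 4: BCADBBCBCBCADBBCADB ⇒ BC·A·DB·BC·BC·BC·A·BC·A·BC·A·DB·BC·BC·BC·A·DB·BC·BC
    A ↦ DB
    B ↦ BC
    C ↦ A
    D ↦ BC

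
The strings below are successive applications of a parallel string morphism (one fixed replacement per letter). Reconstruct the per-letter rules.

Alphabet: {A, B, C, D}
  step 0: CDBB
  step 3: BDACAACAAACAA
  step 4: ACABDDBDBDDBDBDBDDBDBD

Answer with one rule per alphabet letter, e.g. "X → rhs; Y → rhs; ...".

A->BD, B->AC, C->D, D->A

  step 3 ⇒ step 4: BDACAACAAACAA ⇒ AC·A·BD·D·BD·BD·D·BD·BD·BD·D·BD·BD
    A ↦ BD
    B ↦ AC
    C ↦ D
    D ↦ A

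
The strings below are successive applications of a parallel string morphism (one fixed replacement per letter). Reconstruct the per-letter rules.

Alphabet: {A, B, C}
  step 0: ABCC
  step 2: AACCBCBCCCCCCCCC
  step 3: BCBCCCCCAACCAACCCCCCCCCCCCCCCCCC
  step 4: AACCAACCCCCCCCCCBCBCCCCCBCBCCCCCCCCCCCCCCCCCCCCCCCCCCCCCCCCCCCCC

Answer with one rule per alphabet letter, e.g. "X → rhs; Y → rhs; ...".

A->BC, B->AA, C->CC

  step 3 ⇒ step 4: BCBCCCCCAACCAACCCCCCCCCCCCCCCCCC ⇒ AA·CC·AA·CC·CC·CC·CC·CC·BC·BC·CC·CC·BC·BC·CC·CC·CC·CC·CC·CC·CC·CC·CC·CC·CC·CC·CC·CC·CC·CC·CC·CC
    A ↦ BC
    B ↦ AA
    C ↦ CC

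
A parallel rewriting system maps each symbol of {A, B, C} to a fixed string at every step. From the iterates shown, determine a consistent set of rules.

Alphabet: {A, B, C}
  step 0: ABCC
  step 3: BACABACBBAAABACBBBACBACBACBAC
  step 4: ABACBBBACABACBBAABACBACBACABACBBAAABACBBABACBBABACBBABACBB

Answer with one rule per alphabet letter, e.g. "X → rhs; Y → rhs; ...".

A->BAC, B->A, C->BB

  step 3 ⇒ step 4: BACABACBBAAABACBBBACBACBACBAC ⇒ A·BAC·BB·BAC·A·BAC·BB·A·A·BAC·BAC·BAC·A·BAC·BB·A·A·A·BAC·BB·A·BAC·BB·A·BAC·BB·A·BAC·BB
    A ↦ BAC
    B ↦ A
    C ↦ BB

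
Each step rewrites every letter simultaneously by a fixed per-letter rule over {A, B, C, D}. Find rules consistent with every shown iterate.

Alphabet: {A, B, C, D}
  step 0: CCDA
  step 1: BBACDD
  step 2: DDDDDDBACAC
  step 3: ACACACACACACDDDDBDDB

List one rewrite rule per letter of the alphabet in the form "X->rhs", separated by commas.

A->DD, B->DD, C->B, D->AC

  step 2 ⇒ step 3: DDDDDDBACAC ⇒ AC·AC·AC·AC·AC·AC·DD·DD·B·DD·B
    A ↦ DD
    B ↦ DD
    C ↦ B
    D ↦ AC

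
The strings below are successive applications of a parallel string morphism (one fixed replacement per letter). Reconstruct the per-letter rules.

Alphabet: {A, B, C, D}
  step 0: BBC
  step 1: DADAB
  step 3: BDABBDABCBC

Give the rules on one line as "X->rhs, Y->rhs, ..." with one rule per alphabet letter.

A->BC, B->DA, C->B, D->C

  step 0 ⇒ step 1: BBC ⇒ DA·DA·B
    B ↦ DA
    C ↦ B
    A ↦ BC  (constrained at step 1)
    D ↦ C  (constrained at step 1)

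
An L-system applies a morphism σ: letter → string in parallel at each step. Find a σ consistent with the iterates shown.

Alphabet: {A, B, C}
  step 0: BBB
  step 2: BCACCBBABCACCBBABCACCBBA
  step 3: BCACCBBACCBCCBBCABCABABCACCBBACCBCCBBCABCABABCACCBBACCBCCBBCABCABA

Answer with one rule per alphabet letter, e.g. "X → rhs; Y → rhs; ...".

A->BA, B->BCA, C->CCB

  step 2 ⇒ step 3: BCACCBBABCACCBBABCACCBBA ⇒ BCA·CCB·BA·CCB·CCB·BCA·BCA·BA·BCA·CCB·BA·CCB·CCB·BCA·BCA·BA·BCA·CCB·BA·CCB·CCB·BCA·BCA·BA
    A ↦ BA
    B ↦ BCA
    C ↦ CCB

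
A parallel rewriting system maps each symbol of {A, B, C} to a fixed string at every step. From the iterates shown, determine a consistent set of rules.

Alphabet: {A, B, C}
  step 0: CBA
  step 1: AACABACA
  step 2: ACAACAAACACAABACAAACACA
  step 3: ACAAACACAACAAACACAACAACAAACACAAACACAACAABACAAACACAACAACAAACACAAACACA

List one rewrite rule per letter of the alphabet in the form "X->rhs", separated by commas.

  step 2 ⇒ step 3: ACAACAAACACAABACAAACACA ⇒ ACA·AAC·ACA·ACA·AAC·ACA·ACA·ACA·AAC·ACA·AAC·ACA·ACA·AB·ACA·AAC·ACA·ACA·ACA·AAC·ACA·AAC·ACA
    A ↦ ACA
    B ↦ AB
    C ↦ AAC

A->ACA, B->AB, C->AAC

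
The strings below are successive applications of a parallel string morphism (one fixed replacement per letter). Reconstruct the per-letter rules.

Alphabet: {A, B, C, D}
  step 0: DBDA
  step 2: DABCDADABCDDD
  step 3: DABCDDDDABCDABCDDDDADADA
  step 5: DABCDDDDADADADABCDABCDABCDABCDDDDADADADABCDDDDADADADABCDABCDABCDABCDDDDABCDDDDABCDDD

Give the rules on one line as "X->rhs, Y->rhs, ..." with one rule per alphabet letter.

  step 2 ⇒ step 3: DABCDADABCDDD ⇒ DA·BC·D·DD·DA·BC·DA·BC·D·DD·DA·DA·DA
    A ↦ BC
    B ↦ D
    C ↦ DD
    D ↦ DA

A->BC, B->D, C->DD, D->DA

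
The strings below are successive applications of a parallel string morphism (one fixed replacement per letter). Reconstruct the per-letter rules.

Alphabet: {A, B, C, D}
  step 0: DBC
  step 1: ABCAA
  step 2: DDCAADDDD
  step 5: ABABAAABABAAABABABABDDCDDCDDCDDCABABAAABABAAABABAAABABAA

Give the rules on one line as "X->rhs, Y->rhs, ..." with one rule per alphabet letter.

A->DD, B->C, C->AA, D->AB

  step 1 ⇒ step 2: ABCAA ⇒ DD·C·AA·DD·DD
    A ↦ DD
    B ↦ C
    C ↦ AA
  step 0 ⇒ step 1: DBC ⇒ AB·C·AA
    D ↦ AB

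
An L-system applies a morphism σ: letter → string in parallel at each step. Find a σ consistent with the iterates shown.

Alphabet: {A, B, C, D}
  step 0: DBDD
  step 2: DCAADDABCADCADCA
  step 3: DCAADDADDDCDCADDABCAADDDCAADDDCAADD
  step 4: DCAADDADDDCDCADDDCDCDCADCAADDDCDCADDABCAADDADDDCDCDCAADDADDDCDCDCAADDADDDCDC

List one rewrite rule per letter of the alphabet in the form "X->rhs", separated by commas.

  step 3 ⇒ step 4: DCAADDADDDCDCADDABCAADDDCAADDDCAADD ⇒ DC·A·ADD·ADD·DC·DC·ADD·DC·DC·DC·A·DC·A·ADD·DC·DC·ADD·ABC·A·ADD·ADD·DC·DC·DC·A·ADD·ADD·DC·DC·DC·A·ADD·ADD·DC·DC
    A ↦ ADD
    B ↦ ABC
    C ↦ A
    D ↦ DC

A->ADD, B->ABC, C->A, D->DC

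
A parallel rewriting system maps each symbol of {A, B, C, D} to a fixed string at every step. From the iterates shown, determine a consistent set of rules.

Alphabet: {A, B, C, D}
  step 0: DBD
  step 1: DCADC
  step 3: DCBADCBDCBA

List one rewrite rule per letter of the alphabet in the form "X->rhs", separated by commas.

  step 0 ⇒ step 1: DBD ⇒ DC·A·DC
    B ↦ A
    D ↦ DC
    A ↦ DC  (constrained at step 1)
    C ↦ B  (constrained at step 1)

A->DC, B->A, C->B, D->DC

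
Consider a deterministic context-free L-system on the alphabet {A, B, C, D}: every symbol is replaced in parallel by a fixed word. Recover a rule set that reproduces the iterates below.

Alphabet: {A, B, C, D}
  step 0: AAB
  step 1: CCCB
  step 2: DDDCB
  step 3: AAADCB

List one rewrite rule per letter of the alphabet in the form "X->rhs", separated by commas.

A->C, B->CB, C->D, D->A

  step 2 ⇒ step 3: DDDCB ⇒ A·A·A·D·CB
    B ↦ CB
    C ↦ D
    D ↦ A
  step 0 ⇒ step 1: AAB ⇒ C·C·CB
    A ↦ C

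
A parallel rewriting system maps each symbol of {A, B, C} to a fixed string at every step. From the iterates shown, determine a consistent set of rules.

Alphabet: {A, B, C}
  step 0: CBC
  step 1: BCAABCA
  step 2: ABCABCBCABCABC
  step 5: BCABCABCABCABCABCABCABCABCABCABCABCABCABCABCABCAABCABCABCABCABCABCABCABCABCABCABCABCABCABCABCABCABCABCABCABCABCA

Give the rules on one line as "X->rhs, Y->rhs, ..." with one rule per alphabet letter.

  step 1 ⇒ step 2: BCAABCA ⇒ A·BCA·BC·BC·A·BCA·BC
    A ↦ BC
    B ↦ A
    C ↦ BCA

A->BC, B->A, C->BCA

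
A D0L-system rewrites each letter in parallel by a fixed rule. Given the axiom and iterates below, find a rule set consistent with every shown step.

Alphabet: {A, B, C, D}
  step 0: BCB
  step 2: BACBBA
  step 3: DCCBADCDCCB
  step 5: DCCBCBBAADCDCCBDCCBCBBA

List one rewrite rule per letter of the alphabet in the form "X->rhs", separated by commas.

A->CB, B->DC, C->A, D->B

  step 2 ⇒ step 3: BACBBA ⇒ DC·CB·A·DC·DC·CB
    A ↦ CB
    B ↦ DC
    C ↦ A
    D ↦ B  (constrained at step 3)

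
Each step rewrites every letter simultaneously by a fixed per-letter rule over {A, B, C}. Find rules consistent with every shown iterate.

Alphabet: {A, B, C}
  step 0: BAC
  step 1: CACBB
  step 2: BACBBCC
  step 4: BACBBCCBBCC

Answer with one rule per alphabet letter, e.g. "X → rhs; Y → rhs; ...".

A->ACB, B->C, C->B

  step 1 ⇒ step 2: CACBB ⇒ B·ACB·B·C·C
    A ↦ ACB
    B ↦ C
    C ↦ B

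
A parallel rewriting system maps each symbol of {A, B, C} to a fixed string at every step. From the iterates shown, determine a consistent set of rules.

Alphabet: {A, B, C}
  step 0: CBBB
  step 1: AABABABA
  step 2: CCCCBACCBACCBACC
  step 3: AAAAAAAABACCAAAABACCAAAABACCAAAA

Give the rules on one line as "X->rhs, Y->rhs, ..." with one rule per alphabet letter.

A->CC, B->BA, C->AA

  step 2 ⇒ step 3: CCCCBACCBACCBACC ⇒ AA·AA·AA·AA·BA·CC·AA·AA·BA·CC·AA·AA·BA·CC·AA·AA
    A ↦ CC
    B ↦ BA
    C ↦ AA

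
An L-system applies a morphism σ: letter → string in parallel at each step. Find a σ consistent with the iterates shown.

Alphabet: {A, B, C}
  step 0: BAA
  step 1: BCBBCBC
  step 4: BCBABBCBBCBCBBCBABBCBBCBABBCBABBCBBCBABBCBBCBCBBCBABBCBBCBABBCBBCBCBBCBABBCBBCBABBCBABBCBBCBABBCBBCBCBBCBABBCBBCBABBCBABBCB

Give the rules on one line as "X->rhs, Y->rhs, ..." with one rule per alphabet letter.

A->BC, B->BCB, C->AB

  step 0 ⇒ step 1: BAA ⇒ BCB·BC·BC
    A ↦ BC
    B ↦ BCB
    C ↦ AB  (constrained at step 1)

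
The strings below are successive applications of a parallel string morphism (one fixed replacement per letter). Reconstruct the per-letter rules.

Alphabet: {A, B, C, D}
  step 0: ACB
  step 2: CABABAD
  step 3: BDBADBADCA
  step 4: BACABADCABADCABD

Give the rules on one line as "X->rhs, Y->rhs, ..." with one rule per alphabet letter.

A->D, B->BA, C->B, D->CA

  step 3 ⇒ step 4: BDBADBADCA ⇒ BA·CA·BA·D·CA·BA·D·CA·B·D
    A ↦ D
    B ↦ BA
    C ↦ B
    D ↦ CA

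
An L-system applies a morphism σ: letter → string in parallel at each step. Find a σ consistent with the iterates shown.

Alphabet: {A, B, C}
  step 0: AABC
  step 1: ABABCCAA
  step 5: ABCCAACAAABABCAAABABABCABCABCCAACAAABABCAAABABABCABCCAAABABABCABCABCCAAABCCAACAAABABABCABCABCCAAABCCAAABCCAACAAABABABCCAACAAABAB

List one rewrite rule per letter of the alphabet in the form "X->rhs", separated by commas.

  step 0 ⇒ step 1: AABC ⇒ AB·AB·C·CAA
    A ↦ AB
    B ↦ C
    C ↦ CAA

A->AB, B->C, C->CAA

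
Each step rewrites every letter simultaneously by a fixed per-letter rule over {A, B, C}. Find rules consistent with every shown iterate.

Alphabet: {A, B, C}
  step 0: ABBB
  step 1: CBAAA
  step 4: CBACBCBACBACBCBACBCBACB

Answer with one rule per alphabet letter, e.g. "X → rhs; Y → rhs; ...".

  step 0 ⇒ step 1: ABBB ⇒ CB·A·A·A
    A ↦ CB
    B ↦ A
    C ↦ CB  (constrained at step 1)

A->CB, B->A, C->CB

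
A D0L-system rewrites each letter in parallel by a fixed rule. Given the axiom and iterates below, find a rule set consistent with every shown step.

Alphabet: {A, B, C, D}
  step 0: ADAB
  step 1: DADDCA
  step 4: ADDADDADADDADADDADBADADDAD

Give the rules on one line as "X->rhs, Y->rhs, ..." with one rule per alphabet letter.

A->D, B->CA, C->BA, D->AD

  step 0 ⇒ step 1: ADAB ⇒ D·AD·D·CA
    A ↦ D
    B ↦ CA
    D ↦ AD
    C ↦ BA  (constrained at step 1)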